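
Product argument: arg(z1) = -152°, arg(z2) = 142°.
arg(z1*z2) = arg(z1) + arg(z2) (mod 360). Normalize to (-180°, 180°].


arg(z1*z2) = -152° + 142° = -10°
Normalized to (-180°, 180°]: -10°

-10°


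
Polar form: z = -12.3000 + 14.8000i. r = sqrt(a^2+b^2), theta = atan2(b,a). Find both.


r = sqrt(151.29+219.04) = sqrt(370.33) = 19.2440
theta = atan2(14.8, -12.3) = 129.7293 degrees

r = 19.2440, theta = 129.7293 degrees


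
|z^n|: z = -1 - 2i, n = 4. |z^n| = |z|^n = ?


|z| = sqrt(1+4) = sqrt(5) = 2.2361
|z^4| = |z|^4 = (sqrt(5))^4 = 5^2 = 25

|z^4| = 25


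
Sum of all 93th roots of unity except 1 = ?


With w = e^(2*pi*i/93), all 93 of the 93th roots of unity w^0 = 1, w, ..., w^(92) sum to 0: 1 + w + ... + w^(92) = (1 - w^93)/(1 - w) = 0 since w^93 = 1, w ≠ 1.
Removing the root 1: w + w^2 + ... + w^(92) = 0 - 1 = -1

Sum = -1


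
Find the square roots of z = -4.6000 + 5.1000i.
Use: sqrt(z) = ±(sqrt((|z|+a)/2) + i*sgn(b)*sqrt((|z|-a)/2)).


|z| = sqrt(21.16+26.01) = 6.8680
sqrt((|z|+a)/2) = sqrt((6.8680+(-4.6))/2) = sqrt(1.1340) = 1.0649
sqrt((|z|-a)/2) = sqrt((6.8680-(-4.6))/2) = sqrt(5.7340) = 2.3946

±(1.0649 + 2.3946i) i.e. 1.0649 + 2.3946i and -1.0649 - 2.3946i


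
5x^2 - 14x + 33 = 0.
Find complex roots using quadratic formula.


disc = (-14)^2 - 4*5*33 = 196 - 660 = -464
sqrt(|disc|) = sqrt(464) = 21.5407
Real part = 14/(2*5) = 1.4000
Imag part = 21.5407/(2*5) = 2.1541

1.4000 ± 2.1541i


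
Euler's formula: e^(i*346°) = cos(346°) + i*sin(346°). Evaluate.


cos(346°) = 0.9703
sin(346°) = -0.2419

e^(i*346°) = 0.9703 - 0.2419i


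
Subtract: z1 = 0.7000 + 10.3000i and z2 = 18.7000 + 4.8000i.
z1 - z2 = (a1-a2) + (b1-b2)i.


Real: 0.7 - 18.7 = -18
Imag: 10.3 - 4.8 = 5.5

-18.0000 + 5.5000i


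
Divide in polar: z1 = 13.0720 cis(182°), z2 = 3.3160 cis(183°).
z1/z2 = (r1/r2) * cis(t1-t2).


r = 13.0720 / 3.3160 = 3.9421
theta = 182° - 183° = -1° = 359° (mod 360)

3.9421 cis(359°)


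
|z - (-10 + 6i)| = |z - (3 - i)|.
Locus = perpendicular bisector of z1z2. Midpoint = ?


Equal distances means the locus is the perpendicular bisector of z1 and z2.
Midpoint = ((-10+3)/2, (6+(-1))/2) = (-3.5000, 2.5000)

Perpendicular bisector through (-3.5000, 2.5000)


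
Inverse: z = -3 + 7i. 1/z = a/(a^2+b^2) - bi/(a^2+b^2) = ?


|z|^2 = 9+49 = 58
1/z = (-3 - 7i)/58

1/z = -0.0517 - 0.1207i


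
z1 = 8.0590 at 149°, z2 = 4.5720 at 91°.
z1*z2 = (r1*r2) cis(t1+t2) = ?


r = 8.0590 * 4.5720 = 36.8457
theta = 149° + 91° = 240° = 240° (mod 360)

36.8457 cis(240°)


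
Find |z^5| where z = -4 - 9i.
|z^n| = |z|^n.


|z| = sqrt(16+81) = sqrt(97) = 9.8489
|z^5| = |z|^5 = (sqrt(97))^5 = 97^2 * sqrt(97) = 9409*sqrt(97)

|z^5| = 9409*sqrt(97) ≈ 92667.9031


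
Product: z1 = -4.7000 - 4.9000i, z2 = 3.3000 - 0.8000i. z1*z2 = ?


Real = -4.7*3.3 - (-4.9)*(-0.8) = -15.51 - 3.92 = -19.43
Imag = -4.7*(-0.8) + 3.3*(-4.9) = 3.76 - (16.17) = -12.41

-19.4300 - 12.4100i


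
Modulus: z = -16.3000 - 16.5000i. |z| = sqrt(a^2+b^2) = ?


|z| = sqrt((-16.3)^2 + (-16.5)^2) = sqrt(265.69 + 272.25) = sqrt(537.94) = 23.1935

|z| = 23.1935


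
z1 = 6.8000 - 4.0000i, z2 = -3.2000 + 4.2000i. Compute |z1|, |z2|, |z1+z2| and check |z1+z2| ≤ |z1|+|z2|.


|z1| = sqrt(6.8^2 + (-4)^2) = sqrt(62.24) = 7.8892
|z2| = sqrt((-3.2)^2 + 4.2^2) = sqrt(27.88) = 5.2802
z1+z2 = 3.6000 + 0.2000i
|z1+z2| = sqrt(13) = 3.6056
|z1|+|z2| = 7.8892 + 5.2802 = 13.1694

|z1+z2| = 3.6056 ≤ |z1|+|z2| = 13.1694 (verified)


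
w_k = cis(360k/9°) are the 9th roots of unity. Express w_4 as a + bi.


Angle = 360*4/9 = 160°
a = cos(160°) = -0.9397
b = sin(160°) = 0.3420

-0.9397 + 0.3420i


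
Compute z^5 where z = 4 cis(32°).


r^5 = 4^5 = 1024
n*theta = 5*32° = 160° = 160° (mod 360)
a = 1024*cos(160°) = -962.2452
b = 1024*sin(160°) = 350.2286

1024 cis(160°) = -962.2452 + 350.2286i


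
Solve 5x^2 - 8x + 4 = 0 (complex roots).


disc = (-8)^2 - 4*5*4 = 64 - 80 = -16
sqrt(|disc|) = sqrt(16) = 4.0000
Real part = 8/(2*5) = 0.8000
Imag part = 4.0000/(2*5) = 0.4000

0.8000 ± 0.4000i


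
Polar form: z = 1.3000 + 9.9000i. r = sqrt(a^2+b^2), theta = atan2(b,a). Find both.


r = sqrt(1.69+98.01) = sqrt(99.7) = 9.9850
theta = atan2(9.9, 1.3) = 82.5191 degrees

r = 9.9850, theta = 82.5191 degrees


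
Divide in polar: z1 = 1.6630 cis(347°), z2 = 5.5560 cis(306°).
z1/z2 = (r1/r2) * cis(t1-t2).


r = 1.6630 / 5.5560 = 0.2993
theta = 347° - 306° = 41° = 41° (mod 360)

0.2993 cis(41°)


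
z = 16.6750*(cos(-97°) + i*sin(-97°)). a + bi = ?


a = 16.6750*cos(-97°) = 16.6750*(-0.12187) = -2.0322
b = 16.6750*sin(-97°) = 16.6750*(-0.992546) = -16.5507

-2.0322 - 16.5507i


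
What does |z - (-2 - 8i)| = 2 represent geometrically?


|z - z0| = r is a circle with center z0 and radius r.
Center = (-2, -8), radius = 2

Circle with center (-2, -8) and radius 2


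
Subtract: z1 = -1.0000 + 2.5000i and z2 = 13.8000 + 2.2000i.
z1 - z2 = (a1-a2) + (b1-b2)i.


Real: -1 - 13.8 = -14.8
Imag: 2.5 - 2.2 = 0.3

-14.8000 + 0.3000i


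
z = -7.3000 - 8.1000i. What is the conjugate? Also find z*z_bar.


z_bar = -7.3000 + 8.1000i
z*z_bar = (-7.3)^2 + (-8.1)^2 = 53.29 + 65.61 = 118.9

z_bar = -7.3000 + 8.1000i, z*z_bar = 118.9


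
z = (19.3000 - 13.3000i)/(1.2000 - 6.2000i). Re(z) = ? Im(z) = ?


Multiply by conjugate: (19.3000 - 13.3000i)(1.2000 + 6.2000i) / (1.2^2 + (-6.2)^2)
Numerator real = 19.3*1.2 - (13.3)*(-6.2) = 105.62
Numerator imag = -13.3*1.2 - 19.3*(-6.2) = 103.7
Denominator = 39.88
Re(z) = 105.62/39.88 = 2.6484
Im(z) = 103.7/39.88 = 2.6003

Re(z) = 2.6484, Im(z) = 2.6003


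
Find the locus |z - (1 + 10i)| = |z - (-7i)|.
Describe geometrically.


Equal distances means the locus is the perpendicular bisector of z1 and z2.
Midpoint = ((1+0)/2, (10+(-7))/2) = (0.5000, 1.5000)

Perpendicular bisector through (0.5000, 1.5000)


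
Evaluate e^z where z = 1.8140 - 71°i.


e^1.8140 = 6.1349
cos(-71°) = 0.32557
sin(-71°) = -0.94552
Real = 6.1349*0.32557 = 1.9973
Imag = 6.1349*(-0.94552) = -5.8007

1.9973 - 5.8007i


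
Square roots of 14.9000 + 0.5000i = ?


|z| = sqrt(222.01+0.25) = 14.9084
sqrt((|z|+a)/2) = sqrt((14.9084+14.9)/2) = sqrt(14.9042) = 3.8606
sqrt((|z|-a)/2) = sqrt((14.9084-14.9)/2) = sqrt(0.0042) = 0.0648

±(3.8606 + 0.0648i) i.e. 3.8606 + 0.0648i and -3.8606 - 0.0648i


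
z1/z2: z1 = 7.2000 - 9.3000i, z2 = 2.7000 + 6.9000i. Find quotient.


Conjugate of z2 = 2.7000 - 6.9000i
Numerator: (7.2000 - 9.3000i)(2.7000 - 6.9000i) = -44.7300 - 74.7900i
Denominator: 2.7^2 + 6.9^2 = 54.9
Result = (-44.7300 - 74.7900i)/54.9

-0.8148 - 1.3623i


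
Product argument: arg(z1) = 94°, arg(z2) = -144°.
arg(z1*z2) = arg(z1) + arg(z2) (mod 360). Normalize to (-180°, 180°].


arg(z1*z2) = 94° - 144° = -50°
Normalized to (-180°, 180°]: -50°

-50°


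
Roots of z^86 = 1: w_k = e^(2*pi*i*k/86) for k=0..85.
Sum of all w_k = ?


The sum of all 86th roots of unity is 0.
Geometric series: (1 - w^86)/(1 - w) = (1-1)/(1-w) = 0 since w^86 = 1, w ≠ 1.
Alternatively: coefficient of z^85 in z^86 - 1 is 0.

0


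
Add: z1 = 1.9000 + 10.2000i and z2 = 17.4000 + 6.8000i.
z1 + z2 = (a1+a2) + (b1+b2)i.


Real: 1.9 + 17.4 = 19.3
Imag: 10.2 + 6.8 = 17

19.3000 + 17.0000i


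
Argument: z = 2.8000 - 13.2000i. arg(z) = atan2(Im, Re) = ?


Re = 2.8, Im = -13.2
arg = atan2(-13.2, 2.8) = -78.0239 degrees

arg(z) = -78.0239 degrees


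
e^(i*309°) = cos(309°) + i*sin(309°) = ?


cos(309°) = 0.6293
sin(309°) = -0.7771

e^(i*309°) = 0.6293 - 0.7771i


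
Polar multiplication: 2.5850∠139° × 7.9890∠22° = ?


r = 2.5850 * 7.9890 = 20.6516
theta = 139° + 22° = 161° = 161° (mod 360)

20.6516 cis(161°)


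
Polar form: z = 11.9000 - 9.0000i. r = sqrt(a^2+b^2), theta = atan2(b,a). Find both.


r = sqrt(141.61+81) = sqrt(222.61) = 14.9201
theta = atan2(-9, 11.9) = -37.1003 degrees

r = 14.9201, theta = -37.1003 degrees


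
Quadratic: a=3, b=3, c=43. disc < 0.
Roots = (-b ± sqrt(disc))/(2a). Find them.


disc = 3^2 - 4*3*43 = 9 - 516 = -507
sqrt(|disc|) = sqrt(507) = 22.5167
Real part = -3/(2*3) = -0.5000
Imag part = 22.5167/(2*3) = 3.7528

-0.5000 ± 3.7528i


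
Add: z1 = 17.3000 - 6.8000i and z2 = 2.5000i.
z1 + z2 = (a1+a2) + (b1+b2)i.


Real: 17.3 + 0 = 17.3
Imag: -6.8 + 2.5 = -4.3

17.3000 - 4.3000i


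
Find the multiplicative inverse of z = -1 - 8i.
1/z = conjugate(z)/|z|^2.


|z|^2 = 1+64 = 65
1/z = (-1 + 8i)/65

1/z = -0.0154 + 0.1231i


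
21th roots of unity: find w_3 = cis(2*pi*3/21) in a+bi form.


Angle = 360*3/21 = 51.4286°
a = cos(51.4286°) = 0.6235
b = sin(51.4286°) = 0.7818

0.6235 + 0.7818i


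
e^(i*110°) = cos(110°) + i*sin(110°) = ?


cos(110°) = -0.3420
sin(110°) = 0.9397

e^(i*110°) = -0.3420 + 0.9397i


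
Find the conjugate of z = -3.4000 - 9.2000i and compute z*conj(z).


z_bar = -3.4000 + 9.2000i
z*z_bar = (-3.4)^2 + (-9.2)^2 = 11.56 + 84.64 = 96.2

z_bar = -3.4000 + 9.2000i, z*z_bar = 96.2


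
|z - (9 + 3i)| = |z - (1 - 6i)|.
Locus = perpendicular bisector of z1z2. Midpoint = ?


Equal distances means the locus is the perpendicular bisector of z1 and z2.
Midpoint = ((9+1)/2, (3+(-6))/2) = (5.0000, -1.5000)

Perpendicular bisector through (5.0000, -1.5000)


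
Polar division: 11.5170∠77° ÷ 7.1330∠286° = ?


r = 11.5170 / 7.1330 = 1.6146
theta = 77° - 286° = -209° = 151° (mod 360)

1.6146 cis(151°)


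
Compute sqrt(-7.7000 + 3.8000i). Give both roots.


|z| = sqrt(59.29+14.44) = 8.5866
sqrt((|z|+a)/2) = sqrt((8.5866+(-7.7))/2) = sqrt(0.4433) = 0.6658
sqrt((|z|-a)/2) = sqrt((8.5866-(-7.7))/2) = sqrt(8.1433) = 2.8536

±(0.6658 + 2.8536i) i.e. 0.6658 + 2.8536i and -0.6658 - 2.8536i


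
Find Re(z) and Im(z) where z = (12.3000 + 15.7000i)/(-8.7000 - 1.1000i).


Multiply by conjugate: (12.3000 + 15.7000i)(-8.7000 + 1.1000i) / ((-8.7)^2 + (-1.1)^2)
Numerator real = 12.3*(-8.7) + 15.7*(-1.1) = -124.28
Numerator imag = 15.7*(-8.7) - 12.3*(-1.1) = -123.06
Denominator = 76.9
Re(z) = -124.28/76.9 = -1.6161
Im(z) = -123.06/76.9 = -1.6003

Re(z) = -1.6161, Im(z) = -1.6003


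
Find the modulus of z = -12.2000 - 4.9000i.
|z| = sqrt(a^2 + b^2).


|z| = sqrt((-12.2)^2 + (-4.9)^2) = sqrt(148.84 + 24.01) = sqrt(172.85) = 13.1472

|z| = 13.1472


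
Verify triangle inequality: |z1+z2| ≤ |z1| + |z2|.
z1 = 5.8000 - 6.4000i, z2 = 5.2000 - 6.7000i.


|z1| = sqrt(5.8^2 + (-6.4)^2) = sqrt(74.6) = 8.6371
|z2| = sqrt(5.2^2 + (-6.7)^2) = sqrt(71.93) = 8.4812
z1+z2 = 11.0000 - 13.1000i
|z1+z2| = sqrt(292.61) = 17.1058
|z1|+|z2| = 8.6371 + 8.4812 = 17.1183

|z1+z2| = 17.1058 ≤ |z1|+|z2| = 17.1183 (verified)


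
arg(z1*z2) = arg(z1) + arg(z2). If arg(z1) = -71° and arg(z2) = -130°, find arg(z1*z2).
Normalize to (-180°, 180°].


arg(z1*z2) = -71° - 130° = -201°
Normalized to (-180°, 180°]: 159°

159°


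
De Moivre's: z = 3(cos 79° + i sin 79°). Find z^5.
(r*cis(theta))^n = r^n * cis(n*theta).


r^5 = 3^5 = 243
n*theta = 5*79° = 395° = 35° (mod 360)
a = 243*cos(35°) = 199.0539
b = 243*sin(35°) = 139.3791

243 cis(35°) = 199.0539 + 139.3791i


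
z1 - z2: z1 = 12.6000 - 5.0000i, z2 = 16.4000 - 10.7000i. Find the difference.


Real: 12.6 - 16.4 = -3.8
Imag: -5 + 10.7 = 5.7

-3.8000 + 5.7000i


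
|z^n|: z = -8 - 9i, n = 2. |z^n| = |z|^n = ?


|z| = sqrt(64+81) = sqrt(145) = 12.0416
|z^2| = |z|^2 = (sqrt(145))^2 = 145

|z^2| = 145


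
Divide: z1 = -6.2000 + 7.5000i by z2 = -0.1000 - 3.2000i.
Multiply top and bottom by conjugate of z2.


Conjugate of z2 = -0.1000 + 3.2000i
Numerator: (-6.2000 + 7.5000i)(-0.1000 + 3.2000i) = -23.3800 - 20.5900i
Denominator: (-0.1)^2 + (-3.2)^2 = 10.25
Result = (-23.3800 - 20.5900i)/10.25

-2.2810 - 2.0088i


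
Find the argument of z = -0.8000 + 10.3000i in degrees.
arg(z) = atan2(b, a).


Re = -0.8, Im = 10.3
arg = atan2(10.3, -0.8) = 94.4412 degrees

arg(z) = 94.4412 degrees


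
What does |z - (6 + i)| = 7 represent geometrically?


|z - z0| = r is a circle with center z0 and radius r.
Center = (6, 1), radius = 7

Circle with center (6, 1) and radius 7


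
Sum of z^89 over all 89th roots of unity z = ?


The roots are w_k = w^k with w = e^(2*pi*i/89), and (w^k)^89 = (w^89)^k.
So S = 1 + u + u^2 + ... + u^(88) with u = w^89.
89 = 1*89 + 0, so 89 is a multiple of 89 and u = (w^89)^1 = 1.
Every one of the 89 terms equals 1: S = 89

S = 89


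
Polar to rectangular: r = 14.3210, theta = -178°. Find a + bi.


a = 14.3210*cos(-178°) = 14.3210*(-0.99939) = -14.3123
b = 14.3210*sin(-178°) = 14.3210*(-0.0349) = -0.4998

-14.3123 - 0.4998i


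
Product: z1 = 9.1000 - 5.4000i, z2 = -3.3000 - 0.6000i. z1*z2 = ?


Real = 9.1*(-3.3) - (-5.4)*(-0.6) = -30.03 - 3.24 = -33.27
Imag = 9.1*(-0.6) - (3.3)*(-5.4) = -5.46 + 17.82 = 12.36

-33.2700 + 12.3600i


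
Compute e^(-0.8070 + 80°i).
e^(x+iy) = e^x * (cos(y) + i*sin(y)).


e^-0.8070 = 0.4462
cos(80°) = 0.1736
sin(80°) = 0.9848
Real = 0.4462*0.1736 = 0.0775
Imag = 0.4462*0.9848 = 0.4394

0.0775 + 0.4394i


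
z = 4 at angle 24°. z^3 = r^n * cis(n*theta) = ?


r^3 = 4^3 = 64
n*theta = 3*24° = 72° = 72° (mod 360)
a = 64*cos(72°) = 19.7771
b = 64*sin(72°) = 60.8676

64 cis(72°) = 19.7771 + 60.8676i


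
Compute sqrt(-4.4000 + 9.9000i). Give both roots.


|z| = sqrt(19.36+98.01) = 10.8337
sqrt((|z|+a)/2) = sqrt((10.8337+(-4.4))/2) = sqrt(3.2169) = 1.7936
sqrt((|z|-a)/2) = sqrt((10.8337-(-4.4))/2) = sqrt(7.6169) = 2.7599

±(1.7936 + 2.7599i) i.e. 1.7936 + 2.7599i and -1.7936 - 2.7599i


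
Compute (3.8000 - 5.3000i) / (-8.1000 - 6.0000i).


Conjugate of z2 = -8.1000 + 6.0000i
Numerator: (3.8000 - 5.3000i)(-8.1000 + 6.0000i) = 1.0200 + 65.7300i
Denominator: (-8.1)^2 + (-6)^2 = 101.61
Result = (1.0200 + 65.7300i)/101.61

0.0100 + 0.6469i


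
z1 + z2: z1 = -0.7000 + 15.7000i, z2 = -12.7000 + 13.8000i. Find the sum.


Real: -0.7 - 12.7 = -13.4
Imag: 15.7 + 13.8 = 29.5

-13.4000 + 29.5000i


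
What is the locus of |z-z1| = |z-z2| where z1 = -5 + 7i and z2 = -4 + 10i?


Equal distances means the locus is the perpendicular bisector of z1 and z2.
Midpoint = ((-5+(-4))/2, (7+10)/2) = (-4.5000, 8.5000)

Perpendicular bisector through (-4.5000, 8.5000)


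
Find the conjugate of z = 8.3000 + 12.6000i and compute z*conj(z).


z_bar = 8.3000 - 12.6000i
z*z_bar = 8.3^2 + 12.6^2 = 68.89 + 158.76 = 227.65

z_bar = 8.3000 - 12.6000i, z*z_bar = 227.65


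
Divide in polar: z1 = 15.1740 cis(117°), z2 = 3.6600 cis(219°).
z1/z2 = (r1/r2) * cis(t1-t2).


r = 15.1740 / 3.6600 = 4.1459
theta = 117° - 219° = -102° = 258° (mod 360)

4.1459 cis(258°)


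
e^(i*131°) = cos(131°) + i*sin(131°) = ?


cos(131°) = -0.6561
sin(131°) = 0.7547

e^(i*131°) = -0.6561 + 0.7547i


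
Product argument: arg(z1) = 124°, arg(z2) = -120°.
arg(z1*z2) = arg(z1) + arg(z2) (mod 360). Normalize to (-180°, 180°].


arg(z1*z2) = 124° - 120° = 4°
Normalized to (-180°, 180°]: 4°

4°


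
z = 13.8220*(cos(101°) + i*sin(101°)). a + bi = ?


a = 13.8220*cos(101°) = 13.8220*(-0.19081) = -2.6374
b = 13.8220*sin(101°) = 13.8220*0.98163 = 13.5681

-2.6374 + 13.5681i


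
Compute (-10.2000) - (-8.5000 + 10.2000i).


Real: -10.2 + 8.5 = -1.7
Imag: 0 - 10.2 = -10.2

-1.7000 - 10.2000i


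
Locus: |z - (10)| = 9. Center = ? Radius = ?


|z - z0| = r is a circle with center z0 and radius r.
Center = (10, 0), radius = 9

Circle with center (10, 0) and radius 9


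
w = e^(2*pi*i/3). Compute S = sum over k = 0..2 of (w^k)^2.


The roots are w_k = w^k with w = e^(2*pi*i/3), and (w^k)^2 = (w^2)^k.
So S = 1 + u + u^2 + ... + u^(2) with u = w^2.
2 = 0*3 + 2, so 2 is not a multiple of 3: u = w^2 ≠ 1 (w is a primitive 3th root), while u^3 = (w^3)^2 = 1.
Geometric series: S = (1 - u^3)/(1 - u) = (1 - 1)/(1 - u) = 0

S = 0


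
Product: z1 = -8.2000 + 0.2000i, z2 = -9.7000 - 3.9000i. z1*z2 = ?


Real = -8.2*(-9.7) - 0.2*(-3.9) = 79.54 - (-0.78) = 80.32
Imag = -8.2*(-3.9) - (9.7)*0.2 = 31.98 - (1.94) = 30.04

80.3200 + 30.0400i


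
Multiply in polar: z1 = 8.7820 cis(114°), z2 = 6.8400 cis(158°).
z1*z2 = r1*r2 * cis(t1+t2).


r = 8.7820 * 6.8400 = 60.0689
theta = 114° + 158° = 272° = 272° (mod 360)

60.0689 cis(272°)


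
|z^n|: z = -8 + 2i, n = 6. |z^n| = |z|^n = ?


|z| = sqrt(64+4) = sqrt(68) = 8.2462
|z^6| = |z|^6 = (sqrt(68))^6 = 68^3 = 314432

|z^6| = 314432


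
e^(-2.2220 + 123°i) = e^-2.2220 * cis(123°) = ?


e^-2.2220 = 0.1084
cos(123°) = -0.5446
sin(123°) = 0.8387
Real = 0.1084*(-0.5446) = -0.0590
Imag = 0.1084*0.8387 = 0.0909

-0.0590 + 0.0909i


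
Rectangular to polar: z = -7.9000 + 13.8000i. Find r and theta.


r = sqrt(62.41+190.44) = sqrt(252.85) = 15.9013
theta = atan2(13.8, -7.9) = 119.7896 degrees

r = 15.9013, theta = 119.7896 degrees


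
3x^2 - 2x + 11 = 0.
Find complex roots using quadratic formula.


disc = (-2)^2 - 4*3*11 = 4 - 132 = -128
sqrt(|disc|) = sqrt(128) = 11.3137
Real part = 2/(2*3) = 0.3333
Imag part = 11.3137/(2*3) = 1.8856

0.3333 ± 1.8856i


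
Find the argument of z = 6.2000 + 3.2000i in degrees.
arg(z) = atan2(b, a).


Re = 6.2, Im = 3.2
arg = atan2(3.2, 6.2) = 27.2996 degrees

arg(z) = 27.2996 degrees


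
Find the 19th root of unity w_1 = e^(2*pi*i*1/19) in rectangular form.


Angle = 360*1/19 = 18.9474°
a = cos(18.9474°) = 0.9458
b = sin(18.9474°) = 0.3247

0.9458 + 0.3247i


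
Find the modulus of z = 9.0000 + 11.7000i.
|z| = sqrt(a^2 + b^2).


|z| = sqrt(9^2 + 11.7^2) = sqrt(81 + 136.89) = sqrt(217.89) = 14.7611

|z| = 14.7611


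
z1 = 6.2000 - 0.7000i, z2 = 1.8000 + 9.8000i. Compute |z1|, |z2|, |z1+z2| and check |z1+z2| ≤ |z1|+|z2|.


|z1| = sqrt(6.2^2 + (-0.7)^2) = sqrt(38.93) = 6.2394
|z2| = sqrt(1.8^2 + 9.8^2) = sqrt(99.28) = 9.9639
z1+z2 = 8.0000 + 9.1000i
|z1+z2| = sqrt(146.81) = 12.1165
|z1|+|z2| = 6.2394 + 9.9639 = 16.2033

|z1+z2| = 12.1165 ≤ |z1|+|z2| = 16.2033 (verified)


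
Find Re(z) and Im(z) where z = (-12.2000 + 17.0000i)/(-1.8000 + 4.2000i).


Multiply by conjugate: (-12.2000 + 17.0000i)(-1.8000 - 4.2000i) / ((-1.8)^2 + 4.2^2)
Numerator real = -12.2*(-1.8) + 17*4.2 = 93.36
Numerator imag = 17*(-1.8) - (-12.2)*4.2 = 20.64
Denominator = 20.88
Re(z) = 93.36/20.88 = 4.4713
Im(z) = 20.64/20.88 = 0.9885

Re(z) = 4.4713, Im(z) = 0.9885


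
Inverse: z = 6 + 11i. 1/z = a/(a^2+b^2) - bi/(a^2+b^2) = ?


|z|^2 = 36+121 = 157
1/z = (6 - 11i)/157

1/z = 0.0382 - 0.0701i


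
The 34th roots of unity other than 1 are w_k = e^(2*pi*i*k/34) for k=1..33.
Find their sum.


With w = e^(2*pi*i/34), all 34 of the 34th roots of unity w^0 = 1, w, ..., w^(33) sum to 0: 1 + w + ... + w^(33) = (1 - w^34)/(1 - w) = 0 since w^34 = 1, w ≠ 1.
Removing the root 1: w + w^2 + ... + w^(33) = 0 - 1 = -1

Sum = -1


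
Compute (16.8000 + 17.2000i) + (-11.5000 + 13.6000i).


Real: 16.8 - 11.5 = 5.3
Imag: 17.2 + 13.6 = 30.8

5.3000 + 30.8000i


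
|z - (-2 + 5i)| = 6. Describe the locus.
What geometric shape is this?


|z - z0| = r is a circle with center z0 and radius r.
Center = (-2, 5), radius = 6

Circle with center (-2, 5) and radius 6


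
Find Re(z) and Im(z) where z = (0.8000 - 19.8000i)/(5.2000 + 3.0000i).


Multiply by conjugate: (0.8000 - 19.8000i)(5.2000 - 3.0000i) / (5.2^2 + 3^2)
Numerator real = 0.8*5.2 - (19.8)*3 = -55.24
Numerator imag = -19.8*5.2 - 0.8*3 = -105.36
Denominator = 36.04
Re(z) = -55.24/36.04 = -1.5327
Im(z) = -105.36/36.04 = -2.9234

Re(z) = -1.5327, Im(z) = -2.9234


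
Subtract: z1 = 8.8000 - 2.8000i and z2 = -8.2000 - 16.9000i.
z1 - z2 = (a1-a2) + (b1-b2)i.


Real: 8.8 + 8.2 = 17
Imag: -2.8 + 16.9 = 14.1

17.0000 + 14.1000i


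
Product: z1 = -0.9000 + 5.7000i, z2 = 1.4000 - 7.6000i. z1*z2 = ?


Real = -0.9*1.4 - 5.7*(-7.6) = -1.26 - (-43.32) = 42.06
Imag = -0.9*(-7.6) + 1.4*5.7 = 6.84 + 7.98 = 14.82

42.0600 + 14.8200i


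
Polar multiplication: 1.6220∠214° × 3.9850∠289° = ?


r = 1.6220 * 3.9850 = 6.4637
theta = 214° + 289° = 503° = 143° (mod 360)

6.4637 cis(143°)


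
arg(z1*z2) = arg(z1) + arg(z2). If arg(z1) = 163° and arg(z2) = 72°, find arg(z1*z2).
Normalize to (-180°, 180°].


arg(z1*z2) = 163° + 72° = 235°
Normalized to (-180°, 180°]: -125°

-125°


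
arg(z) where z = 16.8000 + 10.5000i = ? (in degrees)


Re = 16.8, Im = 10.5
arg = atan2(10.5, 16.8) = 32.0054 degrees

arg(z) = 32.0054 degrees


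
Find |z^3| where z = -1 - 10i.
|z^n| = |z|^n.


|z| = sqrt(1+100) = sqrt(101) = 10.0499
|z^3| = |z|^3 = (sqrt(101))^3 = 101*sqrt(101)

|z^3| = 101*sqrt(101) ≈ 1015.0374


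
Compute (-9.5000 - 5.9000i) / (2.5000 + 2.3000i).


Conjugate of z2 = 2.5000 - 2.3000i
Numerator: (-9.5000 - 5.9000i)(2.5000 - 2.3000i) = -37.3200 + 7.1000i
Denominator: 2.5^2 + 2.3^2 = 11.54
Result = (-37.3200 + 7.1000i)/11.54

-3.2340 + 0.6153i


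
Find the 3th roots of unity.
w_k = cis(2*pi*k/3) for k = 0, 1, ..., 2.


The 3th roots of unity are cis(360k/3°) for k=0..2
Angle step = 360/3 = 120°
Primitive root: cis(120°)
Primitive root = -0.5000 + 0.8660i

3 roots at angles: 0°, 120°, 240°


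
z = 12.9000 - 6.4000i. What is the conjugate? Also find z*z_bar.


z_bar = 12.9000 + 6.4000i
z*z_bar = 12.9^2 + (-6.4)^2 = 166.41 + 40.96 = 207.37

z_bar = 12.9000 + 6.4000i, z*z_bar = 207.37


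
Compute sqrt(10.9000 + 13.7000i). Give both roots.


|z| = sqrt(118.81+187.69) = 17.5071
sqrt((|z|+a)/2) = sqrt((17.5071+10.9)/2) = sqrt(14.2036) = 3.7688
sqrt((|z|-a)/2) = sqrt((17.5071-10.9)/2) = sqrt(3.3036) = 1.8176

±(3.7688 + 1.8176i) i.e. 3.7688 + 1.8176i and -3.7688 - 1.8176i


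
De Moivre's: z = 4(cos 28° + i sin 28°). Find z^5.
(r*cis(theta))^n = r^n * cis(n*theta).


r^5 = 4^5 = 1024
n*theta = 5*28° = 140° = 140° (mod 360)
a = 1024*cos(140°) = -784.4295
b = 1024*sin(140°) = 658.2145

1024 cis(140°) = -784.4295 + 658.2145i


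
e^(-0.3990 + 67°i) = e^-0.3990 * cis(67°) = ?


e^-0.3990 = 0.6710
cos(67°) = 0.3907
sin(67°) = 0.9205
Real = 0.6710*0.3907 = 0.2622
Imag = 0.6710*0.9205 = 0.6177

0.2622 + 0.6177i


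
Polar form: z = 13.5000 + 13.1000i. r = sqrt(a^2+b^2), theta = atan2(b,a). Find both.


r = sqrt(182.25+171.61) = sqrt(353.86) = 18.8112
theta = atan2(13.1, 13.5) = 44.1385 degrees

r = 18.8112, theta = 44.1385 degrees


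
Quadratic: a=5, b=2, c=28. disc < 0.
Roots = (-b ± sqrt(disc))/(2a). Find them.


disc = 2^2 - 4*5*28 = 4 - 560 = -556
sqrt(|disc|) = sqrt(556) = 23.5797
Real part = -2/(2*5) = -0.2000
Imag part = 23.5797/(2*5) = 2.3580

-0.2000 ± 2.3580i


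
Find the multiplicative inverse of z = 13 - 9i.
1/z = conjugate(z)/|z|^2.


|z|^2 = 169+81 = 250
1/z = (13 + 9i)/250

1/z = 0.0520 + 0.0360i


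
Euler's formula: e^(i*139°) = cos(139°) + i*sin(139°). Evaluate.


cos(139°) = -0.7547
sin(139°) = 0.6561

e^(i*139°) = -0.7547 + 0.6561i


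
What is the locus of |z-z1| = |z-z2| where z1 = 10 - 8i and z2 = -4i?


Equal distances means the locus is the perpendicular bisector of z1 and z2.
Midpoint = ((10+0)/2, (-8+(-4))/2) = (5.0000, -6.0000)

Perpendicular bisector through (5.0000, -6.0000)


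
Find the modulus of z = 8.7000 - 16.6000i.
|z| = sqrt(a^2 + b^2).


|z| = sqrt(8.7^2 + (-16.6)^2) = sqrt(75.69 + 275.56) = sqrt(351.25) = 18.7417

|z| = 18.7417


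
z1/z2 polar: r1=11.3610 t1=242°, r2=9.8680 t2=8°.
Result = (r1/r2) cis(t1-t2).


r = 11.3610 / 9.8680 = 1.1513
theta = 242° - 8° = 234° = 234° (mod 360)

1.1513 cis(234°)


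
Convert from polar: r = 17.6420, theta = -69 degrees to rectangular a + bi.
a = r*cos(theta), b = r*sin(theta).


a = 17.6420*cos(-69°) = 17.6420*0.358368 = 6.3223
b = 17.6420*sin(-69°) = 17.6420*(-0.93358) = -16.4702

6.3223 - 16.4702i


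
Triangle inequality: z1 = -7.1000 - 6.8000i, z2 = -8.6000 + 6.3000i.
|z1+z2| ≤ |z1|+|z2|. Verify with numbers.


|z1| = sqrt((-7.1)^2 + (-6.8)^2) = sqrt(96.65) = 9.8311
|z2| = sqrt((-8.6)^2 + 6.3^2) = sqrt(113.65) = 10.6607
z1+z2 = -15.7000 - 0.5000i
|z1+z2| = sqrt(246.74) = 15.7080
|z1|+|z2| = 9.8311 + 10.6607 = 20.4918

|z1+z2| = 15.7080 ≤ |z1|+|z2| = 20.4918 (verified)


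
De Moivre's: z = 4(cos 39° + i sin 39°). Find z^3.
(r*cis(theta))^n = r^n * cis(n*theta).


r^3 = 4^3 = 64
n*theta = 3*39° = 117° = 117° (mod 360)
a = 64*cos(117°) = -29.0554
b = 64*sin(117°) = 57.0244

64 cis(117°) = -29.0554 + 57.0244i


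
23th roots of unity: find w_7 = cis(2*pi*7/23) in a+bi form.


Angle = 360*7/23 = 109.5652°
a = cos(109.5652°) = -0.3349
b = sin(109.5652°) = 0.9423

-0.3349 + 0.9423i


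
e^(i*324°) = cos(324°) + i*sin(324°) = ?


cos(324°) = 0.8090
sin(324°) = -0.5878

e^(i*324°) = 0.8090 - 0.5878i


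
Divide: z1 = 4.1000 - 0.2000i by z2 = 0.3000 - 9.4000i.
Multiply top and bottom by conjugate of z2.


Conjugate of z2 = 0.3000 + 9.4000i
Numerator: (4.1000 - 0.2000i)(0.3000 + 9.4000i) = 3.1100 + 38.4800i
Denominator: 0.3^2 + (-9.4)^2 = 88.45
Result = (3.1100 + 38.4800i)/88.45

0.0352 + 0.4350i


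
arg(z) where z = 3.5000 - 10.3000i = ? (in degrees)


Re = 3.5, Im = -10.3
arg = atan2(-10.3, 3.5) = -71.2319 degrees

arg(z) = -71.2319 degrees


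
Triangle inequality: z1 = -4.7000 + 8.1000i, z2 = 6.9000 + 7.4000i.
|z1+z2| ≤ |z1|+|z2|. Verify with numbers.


|z1| = sqrt((-4.7)^2 + 8.1^2) = sqrt(87.7) = 9.3648
|z2| = sqrt(6.9^2 + 7.4^2) = sqrt(102.37) = 10.1178
z1+z2 = 2.2000 + 15.5000i
|z1+z2| = sqrt(245.09) = 15.6554
|z1|+|z2| = 9.3648 + 10.1178 = 19.4826

|z1+z2| = 15.6554 ≤ |z1|+|z2| = 19.4826 (verified)


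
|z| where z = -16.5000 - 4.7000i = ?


|z| = sqrt((-16.5)^2 + (-4.7)^2) = sqrt(272.25 + 22.09) = sqrt(294.34) = 17.1563

|z| = 17.1563


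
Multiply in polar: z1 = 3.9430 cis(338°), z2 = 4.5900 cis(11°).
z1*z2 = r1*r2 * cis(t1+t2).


r = 3.9430 * 4.5900 = 18.0984
theta = 338° + 11° = 349° = 349° (mod 360)

18.0984 cis(349°)


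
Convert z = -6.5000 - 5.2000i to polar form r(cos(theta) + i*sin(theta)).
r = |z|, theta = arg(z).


r = sqrt(42.25+27.04) = sqrt(69.29) = 8.3241
theta = atan2(-5.2, -6.5) = -141.3402 degrees

r = 8.3241, theta = -141.3402 degrees


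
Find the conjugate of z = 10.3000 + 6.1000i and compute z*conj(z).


z_bar = 10.3000 - 6.1000i
z*z_bar = 10.3^2 + 6.1^2 = 106.09 + 37.21 = 143.3

z_bar = 10.3000 - 6.1000i, z*z_bar = 143.3


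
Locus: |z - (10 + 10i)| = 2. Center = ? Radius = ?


|z - z0| = r is a circle with center z0 and radius r.
Center = (10, 10), radius = 2

Circle with center (10, 10) and radius 2


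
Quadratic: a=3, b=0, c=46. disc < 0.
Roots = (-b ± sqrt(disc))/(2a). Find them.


disc = 0^2 - 4*3*46 = 0 - 552 = -552
sqrt(|disc|) = sqrt(552) = 23.4947
Real part = 0/(2*3) = 0
Imag part = 23.4947/(2*3) = 3.9158

0 ± 3.9158i


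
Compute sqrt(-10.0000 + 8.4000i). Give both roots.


|z| = sqrt(100+70.56) = 13.0599
sqrt((|z|+a)/2) = sqrt((13.0599+(-10))/2) = sqrt(1.5299) = 1.2369
sqrt((|z|-a)/2) = sqrt((13.0599-(-10))/2) = sqrt(11.5299) = 3.3956

±(1.2369 + 3.3956i) i.e. 1.2369 + 3.3956i and -1.2369 - 3.3956i


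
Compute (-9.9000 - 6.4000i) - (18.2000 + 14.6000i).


Real: -9.9 - 18.2 = -28.1
Imag: -6.4 - 14.6 = -21

-28.1000 - 21.0000i


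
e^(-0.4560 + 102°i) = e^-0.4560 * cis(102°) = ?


e^-0.4560 = 0.6338
cos(102°) = -0.2079
sin(102°) = 0.97815
Real = 0.6338*(-0.2079) = -0.1318
Imag = 0.6338*0.97815 = 0.6200

-0.1318 + 0.6200i


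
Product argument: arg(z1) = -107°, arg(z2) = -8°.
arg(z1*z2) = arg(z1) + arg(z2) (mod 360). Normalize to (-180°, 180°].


arg(z1*z2) = -107° - 8° = -115°
Normalized to (-180°, 180°]: -115°

-115°


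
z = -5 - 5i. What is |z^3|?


|z| = sqrt(25+25) = sqrt(50) = 7.0711
|z^3| = |z|^3 = (sqrt(50))^3 = 50*sqrt(50)

|z^3| = 50*sqrt(50) ≈ 353.5534


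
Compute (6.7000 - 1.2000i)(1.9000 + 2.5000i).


Real = 6.7*1.9 - (-1.2)*2.5 = 12.73 - (-3) = 15.73
Imag = 6.7*2.5 + 1.9*(-1.2) = 16.75 - (2.28) = 14.47

15.7300 + 14.4700i


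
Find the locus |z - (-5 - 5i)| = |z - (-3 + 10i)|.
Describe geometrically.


Equal distances means the locus is the perpendicular bisector of z1 and z2.
Midpoint = ((-5+(-3))/2, (-5+10)/2) = (-4.0000, 2.5000)

Perpendicular bisector through (-4.0000, 2.5000)


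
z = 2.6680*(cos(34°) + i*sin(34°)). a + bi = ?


a = 2.6680*cos(34°) = 2.6680*0.82904 = 2.2119
b = 2.6680*sin(34°) = 2.6680*0.5592 = 1.4919

2.2119 + 1.4919i


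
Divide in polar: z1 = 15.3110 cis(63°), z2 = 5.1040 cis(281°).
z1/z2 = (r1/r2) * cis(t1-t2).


r = 15.3110 / 5.1040 = 2.9998
theta = 63° - 281° = -218° = 142° (mod 360)

2.9998 cis(142°)


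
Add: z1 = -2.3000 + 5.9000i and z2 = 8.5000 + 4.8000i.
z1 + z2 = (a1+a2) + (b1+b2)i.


Real: -2.3 + 8.5 = 6.2
Imag: 5.9 + 4.8 = 10.7

6.2000 + 10.7000i


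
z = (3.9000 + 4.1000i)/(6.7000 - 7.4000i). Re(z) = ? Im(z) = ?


Multiply by conjugate: (3.9000 + 4.1000i)(6.7000 + 7.4000i) / (6.7^2 + (-7.4)^2)
Numerator real = 3.9*6.7 + 4.1*(-7.4) = -4.21
Numerator imag = 4.1*6.7 - 3.9*(-7.4) = 56.33
Denominator = 99.65
Re(z) = -4.21/99.65 = -0.0422
Im(z) = 56.33/99.65 = 0.5653

Re(z) = -0.0422, Im(z) = 0.5653


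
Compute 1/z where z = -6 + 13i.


|z|^2 = 36+169 = 205
1/z = (-6 - 13i)/205

1/z = -0.0293 - 0.0634i


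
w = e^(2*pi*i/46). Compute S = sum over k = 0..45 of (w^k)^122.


The roots are w_k = w^k with w = e^(2*pi*i/46), and (w^k)^122 = (w^122)^k.
So S = 1 + u + u^2 + ... + u^(45) with u = w^122.
122 = 2*46 + 30, so 122 is not a multiple of 46: u = (w^46)^2 * w^30 = w^30 ≠ 1 (w is a primitive 46th root), while u^46 = (w^46)^122 = 1.
Geometric series: S = (1 - u^46)/(1 - u) = (1 - 1)/(1 - u) = 0

S = 0


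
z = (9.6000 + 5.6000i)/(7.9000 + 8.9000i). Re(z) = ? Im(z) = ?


Multiply by conjugate: (9.6000 + 5.6000i)(7.9000 - 8.9000i) / (7.9^2 + 8.9^2)
Numerator real = 9.6*7.9 + 5.6*8.9 = 125.68
Numerator imag = 5.6*7.9 - 9.6*8.9 = -41.2
Denominator = 141.62
Re(z) = 125.68/141.62 = 0.8874
Im(z) = -41.2/141.62 = -0.2909

Re(z) = 0.8874, Im(z) = -0.2909


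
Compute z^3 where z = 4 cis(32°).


r^3 = 4^3 = 64
n*theta = 3*32° = 96° = 96° (mod 360)
a = 64*cos(96°) = -6.6898
b = 64*sin(96°) = 63.6494

64 cis(96°) = -6.6898 + 63.6494i


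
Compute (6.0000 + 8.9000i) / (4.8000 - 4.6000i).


Conjugate of z2 = 4.8000 + 4.6000i
Numerator: (6.0000 + 8.9000i)(4.8000 + 4.6000i) = -12.1400 + 70.3200i
Denominator: 4.8^2 + (-4.6)^2 = 44.2
Result = (-12.1400 + 70.3200i)/44.2

-0.2747 + 1.5910i


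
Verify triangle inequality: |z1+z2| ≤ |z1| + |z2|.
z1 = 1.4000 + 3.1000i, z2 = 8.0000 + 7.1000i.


|z1| = sqrt(1.4^2 + 3.1^2) = sqrt(11.57) = 3.4015
|z2| = sqrt(8^2 + 7.1^2) = sqrt(114.41) = 10.6963
z1+z2 = 9.4000 + 10.2000i
|z1+z2| = sqrt(192.4) = 13.8708
|z1|+|z2| = 3.4015 + 10.6963 = 14.0978

|z1+z2| = 13.8708 ≤ |z1|+|z2| = 14.0978 (verified)


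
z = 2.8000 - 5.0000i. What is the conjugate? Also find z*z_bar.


z_bar = 2.8000 + 5.0000i
z*z_bar = 2.8^2 + (-5)^2 = 7.84 + 25 = 32.84

z_bar = 2.8000 + 5.0000i, z*z_bar = 32.84


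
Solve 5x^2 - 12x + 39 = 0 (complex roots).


disc = (-12)^2 - 4*5*39 = 144 - 780 = -636
sqrt(|disc|) = sqrt(636) = 25.2190
Real part = 12/(2*5) = 1.2000
Imag part = 25.2190/(2*5) = 2.5219

1.2000 ± 2.5219i


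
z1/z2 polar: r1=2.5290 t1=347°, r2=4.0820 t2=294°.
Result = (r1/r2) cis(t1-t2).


r = 2.5290 / 4.0820 = 0.6195
theta = 347° - 294° = 53° = 53° (mod 360)

0.6195 cis(53°)


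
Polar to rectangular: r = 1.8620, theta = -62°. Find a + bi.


a = 1.8620*cos(-62°) = 1.8620*0.4695 = 0.8742
b = 1.8620*sin(-62°) = 1.8620*(-0.8829) = -1.6440

0.8742 - 1.6440i


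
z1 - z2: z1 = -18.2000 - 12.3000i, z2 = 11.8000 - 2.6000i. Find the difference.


Real: -18.2 - 11.8 = -30
Imag: -12.3 + 2.6 = -9.7

-30.0000 - 9.7000i


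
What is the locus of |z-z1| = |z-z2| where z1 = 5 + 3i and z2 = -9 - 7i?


Equal distances means the locus is the perpendicular bisector of z1 and z2.
Midpoint = ((5+(-9))/2, (3+(-7))/2) = (-2.0000, -2.0000)

Perpendicular bisector through (-2.0000, -2.0000)


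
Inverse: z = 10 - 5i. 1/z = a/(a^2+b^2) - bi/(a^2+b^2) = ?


|z|^2 = 100+25 = 125
1/z = (10 + 5i)/125

1/z = 0.0800 + 0.0400i


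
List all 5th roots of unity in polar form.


The 5th roots of unity are cis(360k/5°) for k=0..4
Angle step = 360/5 = 72°
Primitive root: cis(72°)
Primitive root = 0.3090 + 0.9511i

5 roots at angles: 0°, 72°, 144°, 216°, 288°


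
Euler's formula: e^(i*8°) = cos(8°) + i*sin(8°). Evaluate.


cos(8°) = 0.9903
sin(8°) = 0.1392

e^(i*8°) = 0.9903 + 0.1392i


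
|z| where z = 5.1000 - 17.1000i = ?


|z| = sqrt(5.1^2 + (-17.1)^2) = sqrt(26.01 + 292.41) = sqrt(318.42) = 17.8443

|z| = 17.8443


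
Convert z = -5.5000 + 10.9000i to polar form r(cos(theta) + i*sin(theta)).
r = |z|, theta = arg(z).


r = sqrt(30.25+118.81) = sqrt(149.06) = 12.2090
theta = atan2(10.9, -5.5) = 116.7749 degrees

r = 12.2090, theta = 116.7749 degrees


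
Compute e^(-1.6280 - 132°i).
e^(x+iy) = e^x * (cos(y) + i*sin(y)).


e^-1.6280 = 0.1963
cos(-132°) = -0.66913
sin(-132°) = -0.7431
Real = 0.1963*(-0.66913) = -0.1314
Imag = 0.1963*(-0.7431) = -0.1459

-0.1314 - 0.1459i


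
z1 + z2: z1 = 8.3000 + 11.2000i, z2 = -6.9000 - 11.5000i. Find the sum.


Real: 8.3 - 6.9 = 1.4
Imag: 11.2 - 11.5 = -0.3

1.4000 - 0.3000i


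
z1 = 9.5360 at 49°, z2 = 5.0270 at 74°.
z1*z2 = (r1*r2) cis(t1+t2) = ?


r = 9.5360 * 5.0270 = 47.9375
theta = 49° + 74° = 123° = 123° (mod 360)

47.9375 cis(123°)


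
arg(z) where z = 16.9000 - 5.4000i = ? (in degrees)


Re = 16.9, Im = -5.4
arg = atan2(-5.4, 16.9) = -17.7201 degrees

arg(z) = -17.7201 degrees


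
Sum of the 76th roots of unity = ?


The sum of all 76th roots of unity is 0.
Geometric series: (1 - w^76)/(1 - w) = (1-1)/(1-w) = 0 since w^76 = 1, w ≠ 1.
Alternatively: coefficient of z^75 in z^76 - 1 is 0.

0


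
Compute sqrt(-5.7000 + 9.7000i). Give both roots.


|z| = sqrt(32.49+94.09) = 11.2508
sqrt((|z|+a)/2) = sqrt((11.2508+(-5.7))/2) = sqrt(2.7754) = 1.6659
sqrt((|z|-a)/2) = sqrt((11.2508-(-5.7))/2) = sqrt(8.4754) = 2.9113

±(1.6659 + 2.9113i) i.e. 1.6659 + 2.9113i and -1.6659 - 2.9113i


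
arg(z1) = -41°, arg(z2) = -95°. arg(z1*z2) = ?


arg(z1*z2) = -41° - 95° = -136°
Normalized to (-180°, 180°]: -136°

-136°


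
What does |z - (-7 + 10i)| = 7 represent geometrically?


|z - z0| = r is a circle with center z0 and radius r.
Center = (-7, 10), radius = 7

Circle with center (-7, 10) and radius 7


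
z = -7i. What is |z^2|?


|z| = sqrt(0+49) = sqrt(49) = 7
|z^2| = |z|^2 = 7^2 = 49

|z^2| = 49


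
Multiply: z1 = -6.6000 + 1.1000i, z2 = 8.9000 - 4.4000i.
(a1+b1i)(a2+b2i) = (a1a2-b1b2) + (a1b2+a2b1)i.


Real = -6.6*8.9 - 1.1*(-4.4) = -58.74 - (-4.84) = -53.9
Imag = -6.6*(-4.4) + 8.9*1.1 = 29.04 + 9.79 = 38.83

-53.9000 + 38.8300i


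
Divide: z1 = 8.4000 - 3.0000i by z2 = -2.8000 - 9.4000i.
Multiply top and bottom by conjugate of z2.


Conjugate of z2 = -2.8000 + 9.4000i
Numerator: (8.4000 - 3.0000i)(-2.8000 + 9.4000i) = 4.6800 + 87.3600i
Denominator: (-2.8)^2 + (-9.4)^2 = 96.2
Result = (4.6800 + 87.3600i)/96.2

0.0486 + 0.9081i


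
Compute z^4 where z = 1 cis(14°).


r^4 = 1^4 = 1
n*theta = 4*14° = 56° = 56° (mod 360)
a = 1*cos(56°) = 0.5592
b = 1*sin(56°) = 0.8290

1 cis(56°) = 0.5592 + 0.8290i


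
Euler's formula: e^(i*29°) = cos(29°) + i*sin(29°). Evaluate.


cos(29°) = 0.8746
sin(29°) = 0.4848

e^(i*29°) = 0.8746 + 0.4848i


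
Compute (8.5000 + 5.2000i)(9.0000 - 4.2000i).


Real = 8.5*9 - 5.2*(-4.2) = 76.5 - (-21.84) = 98.34
Imag = 8.5*(-4.2) + 9*5.2 = -35.7 + 46.8 = 11.1

98.3400 + 11.1000i


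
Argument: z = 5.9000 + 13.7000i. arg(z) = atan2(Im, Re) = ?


Re = 5.9, Im = 13.7
arg = atan2(13.7, 5.9) = 66.7005 degrees

arg(z) = 66.7005 degrees


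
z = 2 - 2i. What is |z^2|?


|z| = sqrt(4+4) = sqrt(8) = 2.8284
|z^2| = |z|^2 = (sqrt(8))^2 = 8

|z^2| = 8


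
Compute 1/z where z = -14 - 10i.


|z|^2 = 196+100 = 296
1/z = (-14 + 10i)/296

1/z = -0.0473 + 0.0338i


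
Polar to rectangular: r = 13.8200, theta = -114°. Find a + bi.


a = 13.8200*cos(-114°) = 13.8200*(-0.40674) = -5.6211
b = 13.8200*sin(-114°) = 13.8200*(-0.913545) = -12.6252

-5.6211 - 12.6252i


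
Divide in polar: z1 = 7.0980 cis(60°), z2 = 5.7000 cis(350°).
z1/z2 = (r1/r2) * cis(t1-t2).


r = 7.0980 / 5.7000 = 1.2453
theta = 60° - 350° = -290° = 70° (mod 360)

1.2453 cis(70°)


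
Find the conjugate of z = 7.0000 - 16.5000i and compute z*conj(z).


z_bar = 7.0000 + 16.5000i
z*z_bar = 7^2 + (-16.5)^2 = 49 + 272.25 = 321.25

z_bar = 7.0000 + 16.5000i, z*z_bar = 321.25


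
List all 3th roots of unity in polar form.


The 3th roots of unity are cis(360k/3°) for k=0..2
Angle step = 360/3 = 120°
Primitive root: cis(120°)
Primitive root = -0.5000 + 0.8660i

3 roots at angles: 0°, 120°, 240°


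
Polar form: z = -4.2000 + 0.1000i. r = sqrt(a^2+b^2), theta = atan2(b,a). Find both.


r = sqrt(17.64+0.01) = sqrt(17.65) = 4.2012
theta = atan2(0.1, -4.2) = 178.6361 degrees

r = 4.2012, theta = 178.6361 degrees


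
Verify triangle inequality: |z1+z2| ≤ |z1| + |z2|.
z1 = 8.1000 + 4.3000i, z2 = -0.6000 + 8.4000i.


|z1| = sqrt(8.1^2 + 4.3^2) = sqrt(84.1) = 9.1706
|z2| = sqrt((-0.6)^2 + 8.4^2) = sqrt(70.92) = 8.4214
z1+z2 = 7.5000 + 12.7000i
|z1+z2| = sqrt(217.54) = 14.7492
|z1|+|z2| = 9.1706 + 8.4214 = 17.5920

|z1+z2| = 14.7492 ≤ |z1|+|z2| = 17.5920 (verified)


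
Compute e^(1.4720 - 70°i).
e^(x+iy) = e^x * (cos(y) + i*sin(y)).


e^1.4720 = 4.3579
cos(-70°) = 0.34202
sin(-70°) = -0.9397
Real = 4.3579*0.34202 = 1.4905
Imag = 4.3579*(-0.9397) = -4.0951

1.4905 - 4.0951i


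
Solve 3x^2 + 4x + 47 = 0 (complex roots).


disc = 4^2 - 4*3*47 = 16 - 564 = -548
sqrt(|disc|) = sqrt(548) = 23.4094
Real part = -4/(2*3) = -0.6667
Imag part = 23.4094/(2*3) = 3.9016

-0.6667 ± 3.9016i


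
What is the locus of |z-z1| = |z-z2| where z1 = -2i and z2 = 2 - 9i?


Equal distances means the locus is the perpendicular bisector of z1 and z2.
Midpoint = ((0+2)/2, (-2+(-9))/2) = (1.0000, -5.5000)

Perpendicular bisector through (1.0000, -5.5000)


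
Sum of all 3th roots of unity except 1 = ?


With w = e^(2*pi*i/3), all 3 of the 3th roots of unity w^0 = 1, w, ..., w^(2) sum to 0: 1 + w + ... + w^(2) = (1 - w^3)/(1 - w) = 0 since w^3 = 1, w ≠ 1.
Removing the root 1: w + w^2 + ... + w^(2) = 0 - 1 = -1

Sum = -1


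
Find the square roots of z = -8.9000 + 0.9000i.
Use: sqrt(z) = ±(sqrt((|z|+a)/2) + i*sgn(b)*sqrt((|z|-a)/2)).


|z| = sqrt(79.21+0.81) = 8.9454
sqrt((|z|+a)/2) = sqrt((8.9454+(-8.9))/2) = sqrt(0.0227) = 0.1506
sqrt((|z|-a)/2) = sqrt((8.9454-(-8.9))/2) = sqrt(8.9227) = 2.9871

±(0.1506 + 2.9871i) i.e. 0.1506 + 2.9871i and -0.1506 - 2.9871i


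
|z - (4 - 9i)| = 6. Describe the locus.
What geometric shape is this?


|z - z0| = r is a circle with center z0 and radius r.
Center = (4, -9), radius = 6

Circle with center (4, -9) and radius 6


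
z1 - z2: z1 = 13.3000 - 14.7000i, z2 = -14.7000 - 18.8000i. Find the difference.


Real: 13.3 + 14.7 = 28
Imag: -14.7 + 18.8 = 4.1

28.0000 + 4.1000i


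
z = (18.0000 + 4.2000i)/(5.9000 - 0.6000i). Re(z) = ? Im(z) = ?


Multiply by conjugate: (18.0000 + 4.2000i)(5.9000 + 0.6000i) / (5.9^2 + (-0.6)^2)
Numerator real = 18*5.9 + 4.2*(-0.6) = 103.68
Numerator imag = 4.2*5.9 - 18*(-0.6) = 35.58
Denominator = 35.17
Re(z) = 103.68/35.17 = 2.9480
Im(z) = 35.58/35.17 = 1.0117

Re(z) = 2.9480, Im(z) = 1.0117
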